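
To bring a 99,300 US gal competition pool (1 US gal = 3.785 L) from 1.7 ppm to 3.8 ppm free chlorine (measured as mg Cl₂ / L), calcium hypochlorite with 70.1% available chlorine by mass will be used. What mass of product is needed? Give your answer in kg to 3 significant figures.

Volume: 99,300 US gal × 3.785 L/gal = 375,850 L.
Chlorine deficit: 3.8 − 1.7 = 2.1 ppm = 2.1 mg/L as Cl₂.
Cl₂ equivalent needed: 2.1 mg/L × 375,850 L = 789,300 mg = 789.3 g.
Product at 70.1% available chlorine: 789.3 / 0.701 = 1126 g.

1.13 kg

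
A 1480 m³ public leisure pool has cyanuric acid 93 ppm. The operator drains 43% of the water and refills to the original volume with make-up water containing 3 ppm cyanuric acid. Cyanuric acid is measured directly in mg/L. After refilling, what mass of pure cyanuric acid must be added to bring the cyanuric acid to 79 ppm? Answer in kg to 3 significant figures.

Volume: 1480 m³ = 1,480,000 L.
After draining 43% and refilling: 93 × 0.57 + 3 × 0.43 = 54.3 ppm.
Deficit to target: 79 − 54.3 = 24.7 mg/L.
Mass: 24.7 mg/L × 1,480,000 L = 36,560 g cyanuric acid.

36.6 kg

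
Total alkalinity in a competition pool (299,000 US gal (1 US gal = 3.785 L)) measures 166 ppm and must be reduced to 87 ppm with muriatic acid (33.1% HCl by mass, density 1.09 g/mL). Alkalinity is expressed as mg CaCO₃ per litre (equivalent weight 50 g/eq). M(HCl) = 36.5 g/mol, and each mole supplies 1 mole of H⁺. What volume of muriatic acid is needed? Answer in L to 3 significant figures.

181 L

Volume: 299,000 US gal × 3.785 L/gal = 1,131,715 L.
Alkalinity to neutralize: (166 − 87) = 79 mg/L as CaCO₃ × 1,131,715 L = 89,410 g as CaCO₃.
Equivalents of H⁺ required: 89,410 ÷ 50 g/eq = 1788 eq = 1788 mol HCl.
Mass of HCl: 1788 × 36.5 = 65,270 g.
Mass of 33.1% solution: 65,270 / 0.331 = 197,200 g.
Volume: 197,200 g ÷ 1.09 g/mL = 180,900 mL.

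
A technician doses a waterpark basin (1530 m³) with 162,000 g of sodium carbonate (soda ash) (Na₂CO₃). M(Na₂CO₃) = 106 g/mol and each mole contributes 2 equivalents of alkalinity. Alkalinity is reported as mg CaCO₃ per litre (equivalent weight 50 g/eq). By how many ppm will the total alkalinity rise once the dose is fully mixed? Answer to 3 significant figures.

Volume: 1530 m³ = 1,530,000 L.
Moles of Na₂CO₃: 162,000 g ÷ 106 g/mol = 1528 mol → 3057 eq of alkalinity.
As CaCO₃: 3057 eq × 50 g/eq = 152,800 g.
Rise: 152,800 g / 1,530,000 L × 1000 = 99.89 mg/L.

99.9 ppm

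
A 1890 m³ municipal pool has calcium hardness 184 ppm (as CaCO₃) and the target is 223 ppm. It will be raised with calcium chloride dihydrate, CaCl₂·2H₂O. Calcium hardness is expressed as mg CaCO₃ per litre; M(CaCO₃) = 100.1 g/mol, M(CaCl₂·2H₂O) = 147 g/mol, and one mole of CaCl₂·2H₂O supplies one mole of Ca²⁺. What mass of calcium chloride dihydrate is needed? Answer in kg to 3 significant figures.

108 kg

Volume: 1890 m³ = 1,890,000 L.
Hardness to add: (223 − 184) = 39 mg/L as CaCO₃ × 1,890,000 L = 73,710 g as CaCO₃.
Moles of Ca²⁺ (1 mol Ca²⁺ ≡ 1 mol CaCO₃): 73,710 / 100.1 g/mol = 736.4 mol.
Mass of CaCl₂·2H₂O: 736.4 × 147 = 108,200 g.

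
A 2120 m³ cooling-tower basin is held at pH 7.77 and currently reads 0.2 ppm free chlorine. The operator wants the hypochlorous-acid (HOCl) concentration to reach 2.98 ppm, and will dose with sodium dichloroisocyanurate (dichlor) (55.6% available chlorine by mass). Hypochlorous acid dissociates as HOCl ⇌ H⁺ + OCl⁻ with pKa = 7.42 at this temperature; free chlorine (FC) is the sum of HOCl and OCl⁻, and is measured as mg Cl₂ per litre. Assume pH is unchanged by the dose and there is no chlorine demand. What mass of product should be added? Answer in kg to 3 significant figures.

Volume: 2120 m³ = 2,120,000 L.
[OCl⁻]/[HOCl] = 10^(pH − pKa) = 10^(7.77 − 7.42) = 2.239; fraction as HOCl = 1/(1 + 2.239) = 0.3088.
Free chlorine required for 2.98 ppm HOCl: 2.98 / 0.3088 = 9.651 ppm.
FC to add: 9.651 − 0.2 = 9.451 mg/L as Cl₂.
Cl₂ equivalent: 9.451 mg/L × 2,120,000 L = 20,040 g.
Product at 55.6% available Cl: 20,040 / 0.556 = 36,040 g.

36.0 kg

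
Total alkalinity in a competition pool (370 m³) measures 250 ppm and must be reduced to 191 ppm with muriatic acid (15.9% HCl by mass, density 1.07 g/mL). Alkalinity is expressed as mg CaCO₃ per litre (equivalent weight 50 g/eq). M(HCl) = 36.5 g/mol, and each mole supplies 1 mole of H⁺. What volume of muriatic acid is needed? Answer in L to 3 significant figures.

Volume: 370 m³ = 370,000 L.
Alkalinity to neutralize: (250 − 191) = 59 mg/L as CaCO₃ × 370,000 L = 21,830 g as CaCO₃.
Equivalents of H⁺ required: 21,830 ÷ 50 g/eq = 436.6 eq = 436.6 mol HCl.
Mass of HCl: 436.6 × 36.5 = 15,940 g.
Mass of 15.9% solution: 15,940 / 0.159 = 100,200 g.
Volume: 100,200 g ÷ 1.07 g/mL = 93,670 mL.

93.7 L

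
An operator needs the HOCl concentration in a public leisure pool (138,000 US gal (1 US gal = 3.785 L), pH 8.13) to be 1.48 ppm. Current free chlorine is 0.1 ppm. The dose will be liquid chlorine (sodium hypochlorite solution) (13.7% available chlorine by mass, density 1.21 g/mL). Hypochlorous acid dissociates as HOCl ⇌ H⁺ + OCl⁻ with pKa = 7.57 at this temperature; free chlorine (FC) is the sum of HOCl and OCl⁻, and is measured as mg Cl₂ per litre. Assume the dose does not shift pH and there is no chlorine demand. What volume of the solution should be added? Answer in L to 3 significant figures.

21.3 L

Volume: 138,000 US gal × 3.785 L/gal = 522,330 L.
[OCl⁻]/[HOCl] = 10^(pH − pKa) = 10^(8.13 − 7.57) = 3.631; fraction as HOCl = 1/(1 + 3.631) = 0.2159.
Free chlorine required for 1.48 ppm HOCl: 1.48 / 0.2159 = 6.854 ppm.
FC to add: 6.854 − 0.1 = 6.754 mg/L as Cl₂.
Cl₂ equivalent: 6.754 mg/L × 522,330 L = 3528 g.
Product at 13.7% available Cl: 3528 / 0.137 = 25,750 g.
Volume: 25,750 g ÷ 1.21 g/mL = 21,280 mL.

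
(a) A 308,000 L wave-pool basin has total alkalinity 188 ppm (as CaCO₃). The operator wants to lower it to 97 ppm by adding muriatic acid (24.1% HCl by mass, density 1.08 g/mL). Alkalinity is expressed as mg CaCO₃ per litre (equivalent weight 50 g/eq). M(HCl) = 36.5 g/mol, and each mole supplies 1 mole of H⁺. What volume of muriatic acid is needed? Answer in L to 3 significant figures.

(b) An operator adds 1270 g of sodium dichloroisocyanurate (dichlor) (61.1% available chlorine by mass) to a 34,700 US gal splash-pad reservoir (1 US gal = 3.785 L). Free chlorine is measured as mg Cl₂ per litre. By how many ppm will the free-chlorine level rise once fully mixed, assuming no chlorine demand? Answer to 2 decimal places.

(a) 78.6 L; (b) 5.91 ppm

(a) Alkalinity to neutralize: (188 − 97) = 91 mg/L as CaCO₃ × 308,000 L = 28,030 g as CaCO₃.
(a) Equivalents of H⁺ required: 28,030 ÷ 50 g/eq = 560.6 eq = 560.6 mol HCl.
(a) Mass of HCl: 560.6 × 36.5 = 20,460 g.
(a) Mass of 24.1% solution: 20,460 / 0.241 = 84,900 g.
(a) Volume: 84,900 g ÷ 1.08 g/mL = 78,610 mL.

(b) Volume: 34,700 US gal × 3.785 L/gal = 131,340 L.
(b) Available chlorine delivered: 1270 g × 0.611 = 776 g as Cl₂.
(b) Concentration rise: 776 g / 131,340 L = 5.908 mg/L = 5.91 ppm.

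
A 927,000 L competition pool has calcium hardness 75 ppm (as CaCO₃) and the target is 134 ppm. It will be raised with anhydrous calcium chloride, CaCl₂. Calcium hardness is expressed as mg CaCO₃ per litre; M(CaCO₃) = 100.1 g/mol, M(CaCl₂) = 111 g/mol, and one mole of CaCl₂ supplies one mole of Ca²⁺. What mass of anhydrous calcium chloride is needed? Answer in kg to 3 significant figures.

Hardness to add: (134 − 75) = 59 mg/L as CaCO₃ × 927,000 L = 54,690 g as CaCO₃.
Moles of Ca²⁺ (1 mol Ca²⁺ ≡ 1 mol CaCO₃): 54,690 / 100.1 g/mol = 546.4 mol.
Mass of CaCl₂: 546.4 × 111 = 60,650 g.

60.6 kg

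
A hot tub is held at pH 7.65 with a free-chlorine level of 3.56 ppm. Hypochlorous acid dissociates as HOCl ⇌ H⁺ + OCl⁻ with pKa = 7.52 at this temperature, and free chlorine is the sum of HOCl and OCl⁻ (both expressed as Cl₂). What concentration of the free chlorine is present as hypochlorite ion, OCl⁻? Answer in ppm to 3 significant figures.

2.04 ppm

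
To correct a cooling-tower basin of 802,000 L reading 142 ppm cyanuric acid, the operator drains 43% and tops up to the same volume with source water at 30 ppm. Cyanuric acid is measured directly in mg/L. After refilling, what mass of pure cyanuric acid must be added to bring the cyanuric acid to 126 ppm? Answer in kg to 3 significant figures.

25.8 kg

After draining 43% and refilling: 142 × 0.57 + 30 × 0.43 = 93.84 ppm.
Deficit to target: 126 − 93.84 = 32.16 mg/L.
Mass: 32.16 mg/L × 802,000 L = 25,790 g cyanuric acid.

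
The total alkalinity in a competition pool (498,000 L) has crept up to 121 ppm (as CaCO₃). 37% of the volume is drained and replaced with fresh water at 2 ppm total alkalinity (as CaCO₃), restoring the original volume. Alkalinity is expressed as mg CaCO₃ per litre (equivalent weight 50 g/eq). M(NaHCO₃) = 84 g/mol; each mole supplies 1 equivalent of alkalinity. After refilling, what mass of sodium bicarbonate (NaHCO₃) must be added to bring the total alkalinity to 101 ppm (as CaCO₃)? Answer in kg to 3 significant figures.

After draining 37% and refilling: 121 × 0.63 + 2 × 0.37 = 76.97 ppm.
Deficit to target: 101 − 76.97 = 24.03 mg/L.
As CaCO₃: 24.03 mg/L × 498,000 L = 11,970 g; ÷ 50 g/eq ÷ 1 = 239.3 mol NaHCO₃.
Mass: 239.3 × 84 = 20,100 g.

20.1 kg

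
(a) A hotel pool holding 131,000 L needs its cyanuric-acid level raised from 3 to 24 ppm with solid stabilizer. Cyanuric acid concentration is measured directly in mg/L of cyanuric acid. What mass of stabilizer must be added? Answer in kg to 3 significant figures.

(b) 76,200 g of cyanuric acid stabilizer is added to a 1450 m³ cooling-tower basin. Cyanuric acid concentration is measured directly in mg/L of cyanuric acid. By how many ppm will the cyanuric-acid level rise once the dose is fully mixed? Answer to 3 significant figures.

(a) 2.75 kg; (b) 52.6 ppm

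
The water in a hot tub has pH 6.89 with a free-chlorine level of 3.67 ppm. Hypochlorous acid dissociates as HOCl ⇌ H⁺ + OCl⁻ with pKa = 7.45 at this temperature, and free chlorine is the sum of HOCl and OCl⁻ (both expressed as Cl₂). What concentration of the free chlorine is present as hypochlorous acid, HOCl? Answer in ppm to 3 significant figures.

2.88 ppm

[OCl⁻]/[HOCl] = 10^(pH − pKa) = 10^(6.89 − 7.45) = 10^-0.56 = 0.2754.
Fraction as HOCl = 1 / (1 + 0.2754) = 0.7841.
HOCl = 0.7841 × 3.67 ppm = 2.877 ppm.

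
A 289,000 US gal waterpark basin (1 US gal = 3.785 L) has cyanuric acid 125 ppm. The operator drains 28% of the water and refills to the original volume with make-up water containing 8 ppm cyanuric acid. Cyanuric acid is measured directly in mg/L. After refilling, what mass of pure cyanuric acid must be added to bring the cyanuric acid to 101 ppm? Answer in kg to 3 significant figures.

9.58 kg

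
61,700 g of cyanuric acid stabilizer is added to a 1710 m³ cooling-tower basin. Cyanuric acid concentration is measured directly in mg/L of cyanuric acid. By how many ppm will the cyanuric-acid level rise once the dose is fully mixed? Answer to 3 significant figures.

Volume: 1710 m³ = 1,710,000 L.
Rise: 61,700 g / 1,710,000 L × 1000 = 36.08 mg/L.

36.1 ppm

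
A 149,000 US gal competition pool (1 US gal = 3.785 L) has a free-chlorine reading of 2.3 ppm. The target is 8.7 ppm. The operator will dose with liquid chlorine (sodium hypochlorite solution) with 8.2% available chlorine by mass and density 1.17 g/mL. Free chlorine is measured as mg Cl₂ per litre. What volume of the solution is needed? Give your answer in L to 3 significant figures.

Volume: 149,000 US gal × 3.785 L/gal = 563,965 L.
Chlorine deficit: 8.7 − 2.3 = 6.4 ppm = 6.4 mg/L as Cl₂.
Cl₂ equivalent needed: 6.4 mg/L × 563,965 L = 3,609,000 mg = 3609 g.
Product at 8.2% available chlorine: 3609 / 0.082 = 44,020 g.
Volume at density 1.17 g/mL: 44,020 g ÷ 1.17 g/mL = 37,620 mL.

37.6 L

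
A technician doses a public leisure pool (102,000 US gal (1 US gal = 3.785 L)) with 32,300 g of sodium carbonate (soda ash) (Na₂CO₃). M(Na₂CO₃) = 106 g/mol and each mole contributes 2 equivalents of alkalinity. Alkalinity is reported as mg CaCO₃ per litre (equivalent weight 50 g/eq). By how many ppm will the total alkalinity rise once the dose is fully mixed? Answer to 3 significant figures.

Volume: 102,000 US gal × 3.785 L/gal = 386,070 L.
Moles of Na₂CO₃: 32,300 g ÷ 106 g/mol = 304.7 mol → 609.4 eq of alkalinity.
As CaCO₃: 609.4 eq × 50 g/eq = 30,470 g.
Rise: 30,470 g / 386,070 L × 1000 = 78.93 mg/L.

78.9 ppm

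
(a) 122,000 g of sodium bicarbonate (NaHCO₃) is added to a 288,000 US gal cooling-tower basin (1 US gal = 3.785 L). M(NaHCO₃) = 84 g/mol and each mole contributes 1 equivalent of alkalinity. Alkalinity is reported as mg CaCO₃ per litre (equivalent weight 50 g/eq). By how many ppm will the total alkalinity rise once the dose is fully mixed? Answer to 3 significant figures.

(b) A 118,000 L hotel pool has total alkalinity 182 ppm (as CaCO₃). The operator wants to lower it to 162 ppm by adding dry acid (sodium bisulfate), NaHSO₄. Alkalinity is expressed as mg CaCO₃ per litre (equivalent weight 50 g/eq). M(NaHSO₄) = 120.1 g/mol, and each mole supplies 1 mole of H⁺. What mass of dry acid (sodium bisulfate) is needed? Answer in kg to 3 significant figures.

(a) Volume: 288,000 US gal × 3.785 L/gal = 1,090,080 L.
(a) Moles of NaHCO₃: 122,000 g ÷ 84 g/mol = 1452 mol → 1452 eq of alkalinity.
(a) As CaCO₃: 1452 eq × 50 g/eq = 72,620 g.
(a) Rise: 72,620 g / 1,090,080 L × 1000 = 66.62 mg/L.

(b) Alkalinity to neutralize: (182 − 162) = 20 mg/L as CaCO₃ × 118,000 L = 2360 g as CaCO₃.
(b) Equivalents of H⁺ required: 2360 ÷ 50 g/eq = 47.2 eq = 47.2 mol NaHSO₄.
(b) Mass of NaHSO₄: 47.2 × 120.1 = 5669 g.

(a) 66.6 ppm; (b) 5.67 kg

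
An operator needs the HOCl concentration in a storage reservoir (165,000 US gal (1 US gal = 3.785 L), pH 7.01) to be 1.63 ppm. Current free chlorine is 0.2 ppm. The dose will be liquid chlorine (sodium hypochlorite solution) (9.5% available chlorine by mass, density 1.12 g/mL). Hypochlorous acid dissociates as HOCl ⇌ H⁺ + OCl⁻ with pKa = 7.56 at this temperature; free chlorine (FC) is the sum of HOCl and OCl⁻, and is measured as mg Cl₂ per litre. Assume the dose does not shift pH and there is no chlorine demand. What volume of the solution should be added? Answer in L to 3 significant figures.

Volume: 165,000 US gal × 3.785 L/gal = 624,525 L.
[OCl⁻]/[HOCl] = 10^(pH − pKa) = 10^(7.01 − 7.56) = 0.2818; fraction as HOCl = 1/(1 + 0.2818) = 0.7801.
Free chlorine required for 1.63 ppm HOCl: 1.63 / 0.7801 = 2.089 ppm.
FC to add: 2.089 − 0.2 = 1.889 mg/L as Cl₂.
Cl₂ equivalent: 1.889 mg/L × 624,525 L = 1180 g.
Product at 9.5% available Cl: 1180 / 0.095 = 12,420 g.
Volume: 12,420 g ÷ 1.12 g/mL = 11,090 mL.

11.1 L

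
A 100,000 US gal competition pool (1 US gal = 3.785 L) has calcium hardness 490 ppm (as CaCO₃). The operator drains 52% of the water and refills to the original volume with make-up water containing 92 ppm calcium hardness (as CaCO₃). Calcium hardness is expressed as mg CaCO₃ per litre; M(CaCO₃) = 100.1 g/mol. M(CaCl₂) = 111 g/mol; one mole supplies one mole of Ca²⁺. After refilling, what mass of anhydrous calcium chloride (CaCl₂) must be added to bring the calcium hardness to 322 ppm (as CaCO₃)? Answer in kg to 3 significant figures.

Volume: 100,000 US gal × 3.785 L/gal = 378,500 L.
After draining 52% and refilling: 490 × 0.48 + 92 × 0.52 = 283.04 ppm.
Deficit to target: 322 − 283.04 = 38.96 mg/L.
As CaCO₃: 38.96 mg/L × 378,500 L = 14,750 g; ÷ 100.1 = 147.3 mol Ca²⁺.
Mass: 147.3 × 111 = 16,350 g.

16.4 kg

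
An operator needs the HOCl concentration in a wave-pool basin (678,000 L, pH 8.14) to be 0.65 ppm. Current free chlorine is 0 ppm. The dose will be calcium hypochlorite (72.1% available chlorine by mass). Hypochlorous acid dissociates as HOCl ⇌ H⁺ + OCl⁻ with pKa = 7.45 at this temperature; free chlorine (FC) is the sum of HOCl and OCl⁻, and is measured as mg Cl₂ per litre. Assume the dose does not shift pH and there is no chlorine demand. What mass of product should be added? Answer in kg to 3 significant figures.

[OCl⁻]/[HOCl] = 10^(pH − pKa) = 10^(8.14 − 7.45) = 4.898; fraction as HOCl = 1/(1 + 4.898) = 0.1696.
Free chlorine required for 0.65 ppm HOCl: 0.65 / 0.1696 = 3.834 ppm.
FC to add: 3.834 − 0 = 3.834 mg/L as Cl₂.
Cl₂ equivalent: 3.834 mg/L × 678,000 L = 2599 g.
Product at 72.1% available Cl: 2599 / 0.721 = 3605 g.

3.60 kg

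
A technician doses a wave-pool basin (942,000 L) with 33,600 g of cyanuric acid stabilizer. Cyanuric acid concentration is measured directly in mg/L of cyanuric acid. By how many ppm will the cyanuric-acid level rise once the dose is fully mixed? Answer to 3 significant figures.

35.7 ppm

Rise: 33,600 g / 942,000 L × 1000 = 35.67 mg/L.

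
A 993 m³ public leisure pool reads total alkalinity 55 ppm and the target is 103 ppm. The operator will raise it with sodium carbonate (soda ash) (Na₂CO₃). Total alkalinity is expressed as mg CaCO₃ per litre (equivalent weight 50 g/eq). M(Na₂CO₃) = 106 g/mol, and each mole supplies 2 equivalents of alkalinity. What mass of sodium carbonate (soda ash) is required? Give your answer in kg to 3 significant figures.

50.5 kg

Volume: 993 m³ = 993,000 L.
Alkalinity to add: (103 − 55) = 48 mg/L as CaCO₃ × 993,000 L = 47,660 g as CaCO₃.
Equivalents: 47,660 g ÷ 50 g/eq = 953.3 eq.
Each mole of Na₂CO₃ supplies 2 eq, so 953.3 / 2 = 476.6 mol.
Mass: 476.6 mol × 106 g/mol = 50,520 g.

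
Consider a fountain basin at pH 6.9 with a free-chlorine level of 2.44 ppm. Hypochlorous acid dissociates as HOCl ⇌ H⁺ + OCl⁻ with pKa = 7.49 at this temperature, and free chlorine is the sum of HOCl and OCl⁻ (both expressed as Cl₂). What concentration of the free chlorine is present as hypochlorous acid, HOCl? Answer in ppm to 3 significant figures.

[OCl⁻]/[HOCl] = 10^(pH − pKa) = 10^(6.9 − 7.49) = 10^-0.59 = 0.257.
Fraction as HOCl = 1 / (1 + 0.257) = 0.7955.
HOCl = 0.7955 × 2.44 ppm = 1.941 ppm.

1.94 ppm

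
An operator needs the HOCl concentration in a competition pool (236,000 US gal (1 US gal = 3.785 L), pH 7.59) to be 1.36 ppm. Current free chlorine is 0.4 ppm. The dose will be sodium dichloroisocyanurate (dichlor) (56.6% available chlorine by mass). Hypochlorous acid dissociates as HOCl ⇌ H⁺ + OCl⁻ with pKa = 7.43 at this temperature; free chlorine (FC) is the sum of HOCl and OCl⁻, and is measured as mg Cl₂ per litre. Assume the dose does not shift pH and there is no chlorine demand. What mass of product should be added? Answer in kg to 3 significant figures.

4.62 kg

Volume: 236,000 US gal × 3.785 L/gal = 893,260 L.
[OCl⁻]/[HOCl] = 10^(pH − pKa) = 10^(7.59 − 7.43) = 1.445; fraction as HOCl = 1/(1 + 1.445) = 0.4089.
Free chlorine required for 1.36 ppm HOCl: 1.36 / 0.4089 = 3.326 ppm.
FC to add: 3.326 − 0.4 = 2.926 mg/L as Cl₂.
Cl₂ equivalent: 2.926 mg/L × 893,260 L = 2613 g.
Product at 56.6% available Cl: 2613 / 0.566 = 4617 g.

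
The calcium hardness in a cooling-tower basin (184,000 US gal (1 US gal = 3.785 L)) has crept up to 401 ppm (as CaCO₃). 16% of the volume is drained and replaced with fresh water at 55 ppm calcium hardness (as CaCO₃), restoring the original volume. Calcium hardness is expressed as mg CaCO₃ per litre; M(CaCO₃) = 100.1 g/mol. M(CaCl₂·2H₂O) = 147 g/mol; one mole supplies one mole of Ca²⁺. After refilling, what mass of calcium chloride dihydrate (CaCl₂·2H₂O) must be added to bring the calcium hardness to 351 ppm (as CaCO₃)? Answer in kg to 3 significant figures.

5.48 kg

Volume: 184,000 US gal × 3.785 L/gal = 696,440 L.
After draining 16% and refilling: 401 × 0.84 + 55 × 0.16 = 345.64 ppm.
Deficit to target: 351 − 345.64 = 5.36 mg/L.
As CaCO₃: 5.36 mg/L × 696,440 L = 3733 g; ÷ 100.1 = 37.29 mol Ca²⁺.
Mass: 37.29 × 147 = 5482 g.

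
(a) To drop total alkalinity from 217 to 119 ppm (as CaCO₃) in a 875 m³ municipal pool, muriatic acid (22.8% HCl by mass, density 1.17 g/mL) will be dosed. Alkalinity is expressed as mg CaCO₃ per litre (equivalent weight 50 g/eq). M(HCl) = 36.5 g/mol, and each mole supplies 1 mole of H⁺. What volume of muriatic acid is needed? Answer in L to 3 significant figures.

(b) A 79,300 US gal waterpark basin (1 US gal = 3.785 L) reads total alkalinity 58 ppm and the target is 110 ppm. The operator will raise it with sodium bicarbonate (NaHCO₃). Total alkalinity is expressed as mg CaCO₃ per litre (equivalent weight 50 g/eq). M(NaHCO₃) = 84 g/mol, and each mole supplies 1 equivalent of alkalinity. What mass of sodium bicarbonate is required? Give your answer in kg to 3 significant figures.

(a) Volume: 875 m³ = 875,000 L.
(a) Alkalinity to neutralize: (217 − 119) = 98 mg/L as CaCO₃ × 875,000 L = 85,750 g as CaCO₃.
(a) Equivalents of H⁺ required: 85,750 ÷ 50 g/eq = 1715 eq = 1715 mol HCl.
(a) Mass of HCl: 1715 × 36.5 = 62,600 g.
(a) Mass of 22.8% solution: 62,600 / 0.228 = 274,600 g.
(a) Volume: 274,600 g ÷ 1.17 g/mL = 234,700 mL.

(b) Volume: 79,300 US gal × 3.785 L/gal = 300,150 L.
(b) Alkalinity to add: (110 − 58) = 52 mg/L as CaCO₃ × 300,150 L = 15,610 g as CaCO₃.
(b) Equivalents: 15,610 g ÷ 50 g/eq = 312.2 eq.
(b) NaHCO₃ supplies 1 eq per mole → 312.2 mol.
(b) Mass: 312.2 mol × 84 g/mol = 26,220 g.

(a) 235 L; (b) 26.2 kg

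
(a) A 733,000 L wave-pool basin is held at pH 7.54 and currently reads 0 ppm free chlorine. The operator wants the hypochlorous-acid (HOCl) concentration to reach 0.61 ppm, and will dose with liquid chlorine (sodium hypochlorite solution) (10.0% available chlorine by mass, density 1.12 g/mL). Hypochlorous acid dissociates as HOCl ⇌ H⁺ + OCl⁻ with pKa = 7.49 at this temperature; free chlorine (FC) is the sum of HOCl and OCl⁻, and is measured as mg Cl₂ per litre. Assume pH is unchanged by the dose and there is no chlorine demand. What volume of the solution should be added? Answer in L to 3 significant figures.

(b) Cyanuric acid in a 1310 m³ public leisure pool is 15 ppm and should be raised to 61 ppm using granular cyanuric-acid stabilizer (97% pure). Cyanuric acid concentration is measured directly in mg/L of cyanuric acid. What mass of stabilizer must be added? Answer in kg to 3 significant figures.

(a) 8.47 L; (b) 62.1 kg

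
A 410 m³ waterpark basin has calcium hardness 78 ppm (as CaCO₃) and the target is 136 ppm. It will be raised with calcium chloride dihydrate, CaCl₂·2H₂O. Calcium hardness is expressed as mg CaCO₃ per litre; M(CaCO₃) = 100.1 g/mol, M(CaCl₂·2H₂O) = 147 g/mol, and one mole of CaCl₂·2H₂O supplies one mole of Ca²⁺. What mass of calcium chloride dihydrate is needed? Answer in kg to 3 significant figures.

Volume: 410 m³ = 410,000 L.
Hardness to add: (136 − 78) = 58 mg/L as CaCO₃ × 410,000 L = 23,780 g as CaCO₃.
Moles of Ca²⁺ (1 mol Ca²⁺ ≡ 1 mol CaCO₃): 23,780 / 100.1 g/mol = 237.6 mol.
Mass of CaCl₂·2H₂O: 237.6 × 147 = 34,920 g.

34.9 kg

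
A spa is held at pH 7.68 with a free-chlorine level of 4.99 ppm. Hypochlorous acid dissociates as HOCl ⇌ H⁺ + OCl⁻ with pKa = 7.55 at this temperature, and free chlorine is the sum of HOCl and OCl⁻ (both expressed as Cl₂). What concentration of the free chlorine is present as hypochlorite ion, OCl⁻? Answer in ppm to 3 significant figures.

[OCl⁻]/[HOCl] = 10^(pH − pKa) = 10^(7.68 − 7.55) = 10^0.13 = 1.349.
Fraction as HOCl = 1 / (1 + 1.349) = 0.4257.
OCl⁻ = (1 − 0.4257) × 4.99 ppm = 2.866 ppm.

2.87 ppm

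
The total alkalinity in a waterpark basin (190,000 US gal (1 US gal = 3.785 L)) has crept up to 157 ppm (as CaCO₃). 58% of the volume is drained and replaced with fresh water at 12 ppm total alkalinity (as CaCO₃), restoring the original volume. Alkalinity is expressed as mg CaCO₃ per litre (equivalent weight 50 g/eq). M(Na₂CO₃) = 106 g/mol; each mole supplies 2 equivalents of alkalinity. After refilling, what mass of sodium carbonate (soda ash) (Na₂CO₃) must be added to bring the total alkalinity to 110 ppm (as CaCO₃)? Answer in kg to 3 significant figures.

28.3 kg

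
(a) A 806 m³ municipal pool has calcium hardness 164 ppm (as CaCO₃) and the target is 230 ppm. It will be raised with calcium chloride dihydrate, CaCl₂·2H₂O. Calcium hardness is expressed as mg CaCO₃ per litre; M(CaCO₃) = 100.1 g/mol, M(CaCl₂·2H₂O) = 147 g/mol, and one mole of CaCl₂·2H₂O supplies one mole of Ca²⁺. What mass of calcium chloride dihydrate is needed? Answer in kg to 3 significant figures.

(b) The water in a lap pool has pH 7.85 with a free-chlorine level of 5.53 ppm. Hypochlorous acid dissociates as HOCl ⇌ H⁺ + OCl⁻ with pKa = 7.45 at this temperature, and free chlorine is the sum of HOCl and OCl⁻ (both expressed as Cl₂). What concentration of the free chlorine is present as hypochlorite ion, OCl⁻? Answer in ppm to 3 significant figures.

(a) Volume: 806 m³ = 806,000 L.
(a) Hardness to add: (230 − 164) = 66 mg/L as CaCO₃ × 806,000 L = 53,200 g as CaCO₃.
(a) Moles of Ca²⁺ (1 mol Ca²⁺ ≡ 1 mol CaCO₃): 53,200 / 100.1 g/mol = 531.4 mol.
(a) Mass of CaCl₂·2H₂O: 531.4 × 147 = 78,120 g.

(b) [OCl⁻]/[HOCl] = 10^(pH − pKa) = 10^(7.85 − 7.45) = 10^0.40 = 2.512.
(b) Fraction as HOCl = 1 / (1 + 2.512) = 0.2847.
(b) OCl⁻ = (1 − 0.2847) × 5.53 ppm = 3.955 ppm.

(a) 78.1 kg; (b) 3.96 ppm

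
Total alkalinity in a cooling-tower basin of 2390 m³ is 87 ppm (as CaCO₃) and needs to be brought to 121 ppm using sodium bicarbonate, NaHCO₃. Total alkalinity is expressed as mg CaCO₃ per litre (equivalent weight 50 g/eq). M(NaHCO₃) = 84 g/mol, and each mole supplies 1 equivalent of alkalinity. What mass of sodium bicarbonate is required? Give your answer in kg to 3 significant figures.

137 kg

Volume: 2390 m³ = 2,390,000 L.
Alkalinity to add: (121 − 87) = 34 mg/L as CaCO₃ × 2,390,000 L = 81,260 g as CaCO₃.
Equivalents: 81,260 g ÷ 50 g/eq = 1625 eq.
NaHCO₃ supplies 1 eq per mole → 1625 mol.
Mass: 1625 mol × 84 g/mol = 136,500 g.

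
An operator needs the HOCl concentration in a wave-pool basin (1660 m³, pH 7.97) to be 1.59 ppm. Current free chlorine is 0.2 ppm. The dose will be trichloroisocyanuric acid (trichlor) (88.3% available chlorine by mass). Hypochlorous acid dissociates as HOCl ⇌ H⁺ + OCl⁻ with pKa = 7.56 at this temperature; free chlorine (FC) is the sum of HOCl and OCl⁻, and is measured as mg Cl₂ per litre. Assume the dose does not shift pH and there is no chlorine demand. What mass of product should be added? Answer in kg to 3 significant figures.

Volume: 1660 m³ = 1,660,000 L.
[OCl⁻]/[HOCl] = 10^(pH − pKa) = 10^(7.97 − 7.56) = 2.57; fraction as HOCl = 1/(1 + 2.57) = 0.2801.
Free chlorine required for 1.59 ppm HOCl: 1.59 / 0.2801 = 5.677 ppm.
FC to add: 5.677 − 0.2 = 5.477 mg/L as Cl₂.
Cl₂ equivalent: 5.477 mg/L × 1,660,000 L = 9092 g.
Product at 88.3% available Cl: 9092 / 0.883 = 10,300 g.

10.3 kg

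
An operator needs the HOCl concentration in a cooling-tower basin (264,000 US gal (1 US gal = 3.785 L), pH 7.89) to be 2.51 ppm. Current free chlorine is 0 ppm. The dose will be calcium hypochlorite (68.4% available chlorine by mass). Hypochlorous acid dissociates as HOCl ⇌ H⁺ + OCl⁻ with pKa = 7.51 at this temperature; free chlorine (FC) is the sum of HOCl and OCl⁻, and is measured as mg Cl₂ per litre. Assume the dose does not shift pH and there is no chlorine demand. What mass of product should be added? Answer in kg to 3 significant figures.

12.5 kg

Volume: 264,000 US gal × 3.785 L/gal = 999,240 L.
[OCl⁻]/[HOCl] = 10^(pH − pKa) = 10^(7.89 − 7.51) = 2.399; fraction as HOCl = 1/(1 + 2.399) = 0.2942.
Free chlorine required for 2.51 ppm HOCl: 2.51 / 0.2942 = 8.531 ppm.
FC to add: 8.531 − 0 = 8.531 mg/L as Cl₂.
Cl₂ equivalent: 8.531 mg/L × 999,240 L = 8525 g.
Product at 68.4% available Cl: 8525 / 0.684 = 12,460 g.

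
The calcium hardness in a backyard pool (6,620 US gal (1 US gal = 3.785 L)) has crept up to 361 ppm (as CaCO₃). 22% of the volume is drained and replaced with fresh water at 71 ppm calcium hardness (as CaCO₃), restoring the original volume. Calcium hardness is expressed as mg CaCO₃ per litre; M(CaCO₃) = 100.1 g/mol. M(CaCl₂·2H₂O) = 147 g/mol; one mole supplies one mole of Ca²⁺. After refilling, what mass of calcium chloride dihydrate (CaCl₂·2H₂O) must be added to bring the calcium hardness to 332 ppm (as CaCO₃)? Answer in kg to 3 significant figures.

Volume: 6,620 US gal × 3.785 L/gal = 25,057 L.
After draining 22% and refilling: 361 × 0.78 + 71 × 0.22 = 297.2 ppm.
Deficit to target: 332 − 297.2 = 34.8 mg/L.
As CaCO₃: 34.8 mg/L × 25,057 L = 872 g; ÷ 100.1 = 8.711 mol Ca²⁺.
Mass: 8.711 × 147 = 1281 g.

1.28 kg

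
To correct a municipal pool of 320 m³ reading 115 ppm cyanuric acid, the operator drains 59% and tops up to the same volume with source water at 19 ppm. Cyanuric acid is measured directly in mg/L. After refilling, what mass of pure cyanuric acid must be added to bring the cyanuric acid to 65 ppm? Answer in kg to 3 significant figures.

Volume: 320 m³ = 320,000 L.
After draining 59% and refilling: 115 × 0.41 + 19 × 0.59 = 58.36 ppm.
Deficit to target: 65 − 58.36 = 6.64 mg/L.
Mass: 6.64 mg/L × 320,000 L = 2125 g cyanuric acid.

2.12 kg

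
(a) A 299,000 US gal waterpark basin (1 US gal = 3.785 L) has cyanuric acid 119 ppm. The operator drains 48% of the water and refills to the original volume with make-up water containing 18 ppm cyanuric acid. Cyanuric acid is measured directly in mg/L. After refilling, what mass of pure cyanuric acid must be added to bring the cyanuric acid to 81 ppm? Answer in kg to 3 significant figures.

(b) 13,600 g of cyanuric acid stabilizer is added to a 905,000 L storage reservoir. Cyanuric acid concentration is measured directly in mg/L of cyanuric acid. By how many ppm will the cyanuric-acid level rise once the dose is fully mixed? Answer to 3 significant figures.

(a) Volume: 299,000 US gal × 3.785 L/gal = 1,131,715 L.
(a) After draining 48% and refilling: 119 × 0.52 + 18 × 0.48 = 70.52 ppm.
(a) Deficit to target: 81 − 70.52 = 10.48 mg/L.
(a) Mass: 10.48 mg/L × 1,131,715 L = 11,860 g cyanuric acid.

(b) Rise: 13,600 g / 905,000 L × 1000 = 15.03 mg/L.

(a) 11.9 kg; (b) 15.0 ppm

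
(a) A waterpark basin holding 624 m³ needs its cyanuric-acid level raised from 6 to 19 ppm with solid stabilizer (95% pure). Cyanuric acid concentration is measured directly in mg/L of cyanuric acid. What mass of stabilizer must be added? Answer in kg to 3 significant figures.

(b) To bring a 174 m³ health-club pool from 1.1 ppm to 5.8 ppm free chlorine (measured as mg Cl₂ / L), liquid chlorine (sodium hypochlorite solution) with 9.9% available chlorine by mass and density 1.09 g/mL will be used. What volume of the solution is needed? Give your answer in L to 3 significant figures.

(a) Volume: 624 m³ = 624,000 L.
(a) CYA to add: (19 − 6) = 13 mg/L × 624,000 L = 8112 g cyanuric acid.
(a) At 95% purity: 8112 / 0.95 = 8539 g product.

(b) Volume: 174 m³ = 174,000 L.
(b) Chlorine deficit: 5.8 − 1.1 = 4.7 ppm = 4.7 mg/L as Cl₂.
(b) Cl₂ equivalent needed: 4.7 mg/L × 174,000 L = 817,800 mg = 817.8 g.
(b) Product at 9.9% available chlorine: 817.8 / 0.099 = 8261 g.
(b) Volume at density 1.09 g/mL: 8261 g ÷ 1.09 g/mL = 7579 mL.

(a) 8.54 kg; (b) 7.58 L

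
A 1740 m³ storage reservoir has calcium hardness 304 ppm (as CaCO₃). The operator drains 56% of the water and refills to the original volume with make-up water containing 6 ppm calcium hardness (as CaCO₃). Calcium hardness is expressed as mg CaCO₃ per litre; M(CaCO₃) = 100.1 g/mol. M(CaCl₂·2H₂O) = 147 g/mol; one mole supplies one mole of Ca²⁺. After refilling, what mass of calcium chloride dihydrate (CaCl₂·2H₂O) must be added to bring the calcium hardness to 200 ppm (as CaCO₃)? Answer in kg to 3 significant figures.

161 kg

Volume: 1740 m³ = 1,740,000 L.
After draining 56% and refilling: 304 × 0.44 + 6 × 0.56 = 137.12 ppm.
Deficit to target: 200 − 137.12 = 62.88 mg/L.
As CaCO₃: 62.88 mg/L × 1,740,000 L = 109,400 g; ÷ 100.1 = 1093 mol Ca²⁺.
Mass: 1093 × 147 = 160,700 g.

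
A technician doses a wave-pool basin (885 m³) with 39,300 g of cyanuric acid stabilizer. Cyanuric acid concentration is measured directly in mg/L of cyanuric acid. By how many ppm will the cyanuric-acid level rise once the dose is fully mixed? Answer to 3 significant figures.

Volume: 885 m³ = 885,000 L.
Rise: 39,300 g / 885,000 L × 1000 = 44.41 mg/L.

44.4 ppm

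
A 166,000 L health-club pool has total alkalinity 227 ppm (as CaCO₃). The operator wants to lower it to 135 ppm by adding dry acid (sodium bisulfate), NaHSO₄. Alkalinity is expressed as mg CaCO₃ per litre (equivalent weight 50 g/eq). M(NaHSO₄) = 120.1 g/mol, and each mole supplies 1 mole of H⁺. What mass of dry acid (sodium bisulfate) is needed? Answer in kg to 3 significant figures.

36.7 kg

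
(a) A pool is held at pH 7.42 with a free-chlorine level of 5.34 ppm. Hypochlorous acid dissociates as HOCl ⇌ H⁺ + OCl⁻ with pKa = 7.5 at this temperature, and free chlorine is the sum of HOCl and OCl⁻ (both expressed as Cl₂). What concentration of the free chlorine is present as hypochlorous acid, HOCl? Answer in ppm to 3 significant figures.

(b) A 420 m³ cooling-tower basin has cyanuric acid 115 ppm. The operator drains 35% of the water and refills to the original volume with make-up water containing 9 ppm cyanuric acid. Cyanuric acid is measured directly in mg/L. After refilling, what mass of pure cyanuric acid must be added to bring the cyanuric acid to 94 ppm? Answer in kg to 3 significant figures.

(a) 2.92 ppm; (b) 6.76 kg

(a) [OCl⁻]/[HOCl] = 10^(pH − pKa) = 10^(7.42 − 7.5) = 10^-0.08 = 0.8318.
(a) Fraction as HOCl = 1 / (1 + 0.8318) = 0.5459.
(a) HOCl = 0.5459 × 5.34 ppm = 2.915 ppm.

(b) Volume: 420 m³ = 420,000 L.
(b) After draining 35% and refilling: 115 × 0.65 + 9 × 0.35 = 77.9 ppm.
(b) Deficit to target: 94 − 77.9 = 16.1 mg/L.
(b) Mass: 16.1 mg/L × 420,000 L = 6762 g cyanuric acid.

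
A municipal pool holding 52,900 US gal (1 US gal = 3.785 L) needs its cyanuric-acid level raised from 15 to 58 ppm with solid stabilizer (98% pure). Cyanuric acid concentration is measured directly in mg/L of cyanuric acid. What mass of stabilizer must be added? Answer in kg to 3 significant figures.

8.79 kg

Volume: 52,900 US gal × 3.785 L/gal = 200,226 L.
CYA to add: (58 − 15) = 43 mg/L × 200,226 L = 8610 g cyanuric acid.
At 98% purity: 8610 / 0.98 = 8785 g product.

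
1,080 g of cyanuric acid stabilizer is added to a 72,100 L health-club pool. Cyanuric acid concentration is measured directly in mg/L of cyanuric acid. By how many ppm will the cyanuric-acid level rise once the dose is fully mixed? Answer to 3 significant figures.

Rise: 1,080 g / 72,100 L × 1000 = 14.98 mg/L.

15.0 ppm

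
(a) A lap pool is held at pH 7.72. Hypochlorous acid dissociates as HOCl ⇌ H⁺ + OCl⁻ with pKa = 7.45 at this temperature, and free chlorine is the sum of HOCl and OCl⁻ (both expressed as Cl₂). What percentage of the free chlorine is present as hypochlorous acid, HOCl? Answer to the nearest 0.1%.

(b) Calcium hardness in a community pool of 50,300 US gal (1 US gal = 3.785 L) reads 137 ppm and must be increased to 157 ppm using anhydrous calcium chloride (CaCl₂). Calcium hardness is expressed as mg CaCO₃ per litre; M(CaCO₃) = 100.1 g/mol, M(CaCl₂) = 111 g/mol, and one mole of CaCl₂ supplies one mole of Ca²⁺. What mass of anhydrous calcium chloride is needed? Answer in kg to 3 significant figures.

(a) 34.9%; (b) 4.22 kg

(a) [OCl⁻]/[HOCl] = 10^(pH − pKa) = 10^(7.72 − 7.45) = 10^0.27 = 1.862.
(a) Fraction as HOCl = 1 / (1 + 1.862) = 0.3494.

(b) Volume: 50,300 US gal × 3.785 L/gal = 190,386 L.
(b) Hardness to add: (157 − 137) = 20 mg/L as CaCO₃ × 190,386 L = 3808 g as CaCO₃.
(b) Moles of Ca²⁺ (1 mol Ca²⁺ ≡ 1 mol CaCO₃): 3808 / 100.1 g/mol = 38.04 mol.
(b) Mass of CaCl₂: 38.04 × 111 = 4222 g.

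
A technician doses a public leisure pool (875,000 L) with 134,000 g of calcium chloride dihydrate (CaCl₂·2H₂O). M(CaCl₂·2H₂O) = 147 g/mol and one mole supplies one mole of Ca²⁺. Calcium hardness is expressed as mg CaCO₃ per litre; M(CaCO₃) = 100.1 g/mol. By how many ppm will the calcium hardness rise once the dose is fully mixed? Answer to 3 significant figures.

104 ppm

Moles of Ca²⁺: 134,000 g ÷ 147 g/mol = 911.6 mol.
As CaCO₃: 911.6 mol × 100.1 g/mol = 91,250 g.
Rise: 91,250 g / 875,000 L × 1000 = 104.3 mg/L.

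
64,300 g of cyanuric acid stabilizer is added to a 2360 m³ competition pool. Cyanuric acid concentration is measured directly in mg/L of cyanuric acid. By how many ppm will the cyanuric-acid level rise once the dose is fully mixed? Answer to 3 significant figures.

27.2 ppm

Volume: 2360 m³ = 2,360,000 L.
Rise: 64,300 g / 2,360,000 L × 1000 = 27.25 mg/L.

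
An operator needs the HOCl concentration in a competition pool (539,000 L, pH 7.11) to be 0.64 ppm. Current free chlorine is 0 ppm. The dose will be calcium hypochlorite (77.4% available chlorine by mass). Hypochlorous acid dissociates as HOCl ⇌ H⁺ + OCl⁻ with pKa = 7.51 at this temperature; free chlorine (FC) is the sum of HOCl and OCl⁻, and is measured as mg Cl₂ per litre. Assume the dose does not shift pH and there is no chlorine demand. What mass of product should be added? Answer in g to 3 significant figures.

623 g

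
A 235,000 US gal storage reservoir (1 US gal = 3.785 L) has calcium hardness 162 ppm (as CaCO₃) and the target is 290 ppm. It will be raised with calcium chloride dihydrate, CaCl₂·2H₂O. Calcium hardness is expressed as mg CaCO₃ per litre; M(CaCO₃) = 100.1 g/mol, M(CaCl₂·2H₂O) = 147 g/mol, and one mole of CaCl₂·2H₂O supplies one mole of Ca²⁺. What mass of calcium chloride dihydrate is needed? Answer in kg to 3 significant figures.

Volume: 235,000 US gal × 3.785 L/gal = 889,475 L.
Hardness to add: (290 − 162) = 128 mg/L as CaCO₃ × 889,475 L = 113,900 g as CaCO₃.
Moles of Ca²⁺ (1 mol Ca²⁺ ≡ 1 mol CaCO₃): 113,900 / 100.1 g/mol = 1137 mol.
Mass of CaCl₂·2H₂O: 1137 × 147 = 167,200 g.

167 kg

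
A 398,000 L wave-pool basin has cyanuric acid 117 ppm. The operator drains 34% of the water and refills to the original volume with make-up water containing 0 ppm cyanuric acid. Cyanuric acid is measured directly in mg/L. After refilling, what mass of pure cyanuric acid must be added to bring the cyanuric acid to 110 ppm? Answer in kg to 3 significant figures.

After draining 34% and refilling: 117 × 0.66 + 0 × 0.34 = 77.22 ppm.
Deficit to target: 110 − 77.22 = 32.78 mg/L.
Mass: 32.78 mg/L × 398,000 L = 13,050 g cyanuric acid.

13.0 kg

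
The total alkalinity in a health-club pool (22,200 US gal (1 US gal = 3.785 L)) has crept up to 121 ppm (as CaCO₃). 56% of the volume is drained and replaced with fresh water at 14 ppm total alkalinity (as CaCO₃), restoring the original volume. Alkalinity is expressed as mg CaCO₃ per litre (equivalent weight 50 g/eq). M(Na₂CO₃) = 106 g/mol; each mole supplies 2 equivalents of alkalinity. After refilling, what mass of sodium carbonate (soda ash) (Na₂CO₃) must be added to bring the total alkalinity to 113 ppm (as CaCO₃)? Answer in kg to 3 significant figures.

Volume: 22,200 US gal × 3.785 L/gal = 84,027 L.
After draining 56% and refilling: 121 × 0.44 + 14 × 0.56 = 61.08 ppm.
Deficit to target: 113 − 61.08 = 51.92 mg/L.
As CaCO₃: 51.92 mg/L × 84,027 L = 4363 g; ÷ 50 g/eq ÷ 2 = 43.63 mol Na₂CO₃.
Mass: 43.63 × 106 = 4624 g.

4.62 kg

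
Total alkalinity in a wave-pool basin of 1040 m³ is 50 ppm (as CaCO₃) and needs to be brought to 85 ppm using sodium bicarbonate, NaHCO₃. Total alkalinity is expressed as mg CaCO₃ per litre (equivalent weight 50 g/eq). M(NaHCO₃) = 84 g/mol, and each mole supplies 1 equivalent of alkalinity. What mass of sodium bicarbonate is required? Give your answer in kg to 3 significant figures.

61.2 kg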